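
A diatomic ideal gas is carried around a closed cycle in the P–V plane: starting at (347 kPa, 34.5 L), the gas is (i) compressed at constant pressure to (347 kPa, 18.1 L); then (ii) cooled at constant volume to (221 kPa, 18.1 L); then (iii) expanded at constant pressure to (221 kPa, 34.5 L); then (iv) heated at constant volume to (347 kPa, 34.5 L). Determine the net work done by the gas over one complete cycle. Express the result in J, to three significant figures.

W_net ≈ -2070 J

Constant-volume legs do no work.
W(i) = (347)(18.1 − 34.5) = -5691 J; W(iii) = (221)(34.5 − 18.1) = 3624 J.
W_net = -5691 + 3624 = -2066 J (the counter-clockwise enclosed area).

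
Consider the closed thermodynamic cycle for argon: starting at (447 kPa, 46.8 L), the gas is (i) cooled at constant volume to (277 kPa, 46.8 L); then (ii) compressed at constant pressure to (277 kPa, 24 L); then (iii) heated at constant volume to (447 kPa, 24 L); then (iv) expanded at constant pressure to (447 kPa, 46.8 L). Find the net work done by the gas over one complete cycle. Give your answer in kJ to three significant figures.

Constant-volume legs do no work.
W(ii) = (277)(24 − 46.8) = -6316 J; W(iv) = (447)(46.8 − 24) = 10192 J.
W_net = -6316 + 10192 = 3876 J (the clockwise enclosed area).

W_net ≈ 3.88 kJ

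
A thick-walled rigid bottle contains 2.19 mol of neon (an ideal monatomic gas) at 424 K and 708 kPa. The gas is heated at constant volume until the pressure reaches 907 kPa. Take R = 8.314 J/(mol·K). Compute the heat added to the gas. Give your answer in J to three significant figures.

Q ≈ 3250 J

Constant volume ⇒ W = 0, so Q = ΔU = nCᵥΔT with Cᵥ = 3R/2 = 12.47 J/(mol·K).
At constant V, T₂/T₁ = P₂/P₁ ⇒ ΔT = T₁(P₂/P₁ − 1) = 424·(907/708 − 1) = 119.2 K.
ΔU = (2.19)(12.47)(119.2) = 3255 J.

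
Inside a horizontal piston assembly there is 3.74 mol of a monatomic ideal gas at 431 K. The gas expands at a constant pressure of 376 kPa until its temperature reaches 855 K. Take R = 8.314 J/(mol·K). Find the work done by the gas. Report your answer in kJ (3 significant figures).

W ≈ 13.2 kJ

Isobaric: W = P ΔV = nR ΔT.
W = (3.74)(8.314)(855 − 431) = 13184 J.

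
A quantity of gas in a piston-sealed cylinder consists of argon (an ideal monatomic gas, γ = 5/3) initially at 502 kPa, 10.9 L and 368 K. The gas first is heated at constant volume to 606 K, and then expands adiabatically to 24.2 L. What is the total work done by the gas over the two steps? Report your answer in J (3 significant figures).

Step 1 (isochoric): W = 0 (constant volume).
After step 1: P = 826.7 kPa (V unchanged).
Step 2 (adiabatic): W = (P₁V₁ − P₂V₂)/(γ−1) = (9011 − 5295)/0.667 = 5574 J.
W_total = 0 + 5574 = 5574 J.

W_total ≈ 5570 J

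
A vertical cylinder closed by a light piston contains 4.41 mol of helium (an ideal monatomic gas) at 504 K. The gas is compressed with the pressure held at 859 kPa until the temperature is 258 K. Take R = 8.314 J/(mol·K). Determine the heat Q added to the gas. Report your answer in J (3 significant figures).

Q ≈ -22500 J

Isobaric: W = nRΔT = (4.41)(8.314)(-246) = -9020 J.
ΔU = nCᵥΔT with Cᵥ = 3R/2: ΔU = (4.41)(12.47)(-246) = -13529 J.
Q = ΔU + W = -13529 − 9020 = -22549 J.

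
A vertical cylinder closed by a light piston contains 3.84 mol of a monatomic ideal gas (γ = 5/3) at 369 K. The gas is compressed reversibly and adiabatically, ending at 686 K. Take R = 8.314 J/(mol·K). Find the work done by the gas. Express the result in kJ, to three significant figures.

Adiabatic ⇒ Q = 0, so W_by = −ΔU = nCᵥ(T₁ − T₂).
Cᵥ = 3R/2 = 12.47 J/(mol·K).
W = (3.84)(12.47)(369 − 686) = -15181 J.

W ≈ -15.2 kJ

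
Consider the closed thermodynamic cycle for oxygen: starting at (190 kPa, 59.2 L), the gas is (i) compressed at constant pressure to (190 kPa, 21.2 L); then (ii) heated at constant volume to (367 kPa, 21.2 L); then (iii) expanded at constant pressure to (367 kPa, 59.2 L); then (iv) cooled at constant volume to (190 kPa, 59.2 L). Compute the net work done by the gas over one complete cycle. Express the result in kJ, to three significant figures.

W_net ≈ 6.73 kJ

Constant-volume legs do no work.
W(i) = (190)(21.2 − 59.2) = -7220 J; W(iii) = (367)(59.2 − 21.2) = 13946 J.
W_net = -7220 + 13946 = 6726 J (the clockwise enclosed area).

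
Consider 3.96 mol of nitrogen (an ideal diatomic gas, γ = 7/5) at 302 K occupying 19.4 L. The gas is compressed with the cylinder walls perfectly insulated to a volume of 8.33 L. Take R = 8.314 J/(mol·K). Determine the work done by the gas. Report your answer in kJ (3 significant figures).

Adiabatic: TV^(γ−1) = const with γ = 7/5.
T₂ = T₁ (V₁/V₂)^(γ−1) = 302 × (19.4/8.33)^0.4 = 302 × 1.402 = 423.5 K.
W_by = nCᵥ(T₁ − T₂) = (3.96)(20.79)(302 − 423.5) = -10002 J.

W ≈ -10.0 kJ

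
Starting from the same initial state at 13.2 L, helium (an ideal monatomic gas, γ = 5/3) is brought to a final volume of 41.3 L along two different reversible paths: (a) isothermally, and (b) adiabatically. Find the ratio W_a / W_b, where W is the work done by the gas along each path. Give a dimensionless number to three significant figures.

Path (a) isothermal: W = P₁V₁ ln(V₂/V₁) → W_a/(P₁V₁) = 1.141.
Path (b) adiabatic: W = P₁V₁(1 − (V₁/V₂)^(γ−1))/(γ−1) → W_b/(P₁V₁) = 0.7988.
W_a / W_b = 1.141 / 0.7988 = 1.428.

W_a / W_b ≈ 1.43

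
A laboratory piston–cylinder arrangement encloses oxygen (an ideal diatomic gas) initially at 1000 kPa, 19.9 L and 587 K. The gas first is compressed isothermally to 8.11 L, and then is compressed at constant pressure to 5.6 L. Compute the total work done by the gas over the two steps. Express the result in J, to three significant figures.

Step 1 (isothermal): W = P₁V₁ ln(V₂/V₁) = (19900) ln(8.11/19.9) = -17863 J.
After step 1: P = 2454 kPa, V = 8.11 L, T = 587 K.
Step 2 (isobaric): W = PΔV = (2454 kPa)(5.6 − 8.11 L) = -6159 J.
W_total = -17863 − 6159 = -24022 J.

W_total ≈ -24000 J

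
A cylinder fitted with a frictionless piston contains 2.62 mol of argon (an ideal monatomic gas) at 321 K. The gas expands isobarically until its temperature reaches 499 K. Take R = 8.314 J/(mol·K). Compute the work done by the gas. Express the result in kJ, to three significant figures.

Isobaric: W = P ΔV = nR ΔT.
W = (2.62)(8.314)(499 − 321) = 3877 J.

W ≈ 3.88 kJ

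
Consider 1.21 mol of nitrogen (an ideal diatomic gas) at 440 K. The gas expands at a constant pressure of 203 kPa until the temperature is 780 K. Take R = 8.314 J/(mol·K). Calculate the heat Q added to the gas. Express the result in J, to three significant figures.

Isobaric: W = nRΔT = (1.21)(8.314)(340) = 3420 J.
ΔU = nCᵥΔT with Cᵥ = 5R/2: ΔU = (1.21)(20.79)(340) = 8551 J.
Q = ΔU + W = 8551 + 3420 = 11971 J.

Q ≈ 12000 J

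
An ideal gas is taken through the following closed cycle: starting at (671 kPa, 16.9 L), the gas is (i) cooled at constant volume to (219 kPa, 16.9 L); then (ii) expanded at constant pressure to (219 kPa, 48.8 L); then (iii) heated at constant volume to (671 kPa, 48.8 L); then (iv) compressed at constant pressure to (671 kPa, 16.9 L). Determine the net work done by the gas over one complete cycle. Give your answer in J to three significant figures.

W_net ≈ -14400 J

Constant-volume legs do no work.
W(ii) = (219)(48.8 − 16.9) = 6986 J; W(iv) = (671)(16.9 − 48.8) = -21405 J.
W_net = 6986 − 21405 = -14419 J (the counter-clockwise enclosed area).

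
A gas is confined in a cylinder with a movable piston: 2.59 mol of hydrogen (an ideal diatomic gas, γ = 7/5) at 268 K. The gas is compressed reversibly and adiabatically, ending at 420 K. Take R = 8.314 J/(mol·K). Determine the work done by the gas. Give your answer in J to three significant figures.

W ≈ -8180 J

Adiabatic ⇒ Q = 0, so W_by = −ΔU = nCᵥ(T₁ − T₂).
Cᵥ = 5R/2 = 20.79 J/(mol·K).
W = (2.59)(20.79)(268 − 420) = -8183 J.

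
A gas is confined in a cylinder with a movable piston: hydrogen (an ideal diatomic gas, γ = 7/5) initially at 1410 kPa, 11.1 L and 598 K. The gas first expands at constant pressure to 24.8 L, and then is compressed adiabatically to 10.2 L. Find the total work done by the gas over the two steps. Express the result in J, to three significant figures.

W_total ≈ -18000 J

Step 1 (isobaric): W = PΔV = (1410 kPa)(24.8 − 11.1 L) = 19317 J.
After step 1: P = 1410 kPa, V = 24.8 L, T = 1336 K.
Step 2 (adiabatic): W = (P₁V₁ − P₂V₂)/(γ−1) = (34968 − 49890)/0.4 = -37304 J.
W_total = 19317 − 37304 = -17987 J.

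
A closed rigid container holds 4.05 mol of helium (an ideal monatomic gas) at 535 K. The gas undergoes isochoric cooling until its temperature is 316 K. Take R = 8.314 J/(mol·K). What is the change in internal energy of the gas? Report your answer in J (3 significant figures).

Constant volume ⇒ W = 0, so Q = ΔU = nCᵥΔT with Cᵥ = 3R/2 = 12.47 J/(mol·K).
ΔU = (4.05)(12.47)(316 − 535) = -11061 J.

ΔU ≈ -11100 J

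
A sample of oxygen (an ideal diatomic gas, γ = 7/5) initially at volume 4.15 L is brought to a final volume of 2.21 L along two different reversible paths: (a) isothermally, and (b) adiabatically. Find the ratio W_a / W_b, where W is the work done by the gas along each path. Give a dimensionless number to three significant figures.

W_a / W_b ≈ 0.879

Path (a) isothermal: W = P₁V₁ ln(V₂/V₁) → W_a/(P₁V₁) = -0.6301.
Path (b) adiabatic: W = P₁V₁(1 − (V₁/V₂)^(γ−1))/(γ−1) → W_b/(P₁V₁) = -0.7166.
W_a / W_b = -0.6301 / -0.7166 = 0.8793.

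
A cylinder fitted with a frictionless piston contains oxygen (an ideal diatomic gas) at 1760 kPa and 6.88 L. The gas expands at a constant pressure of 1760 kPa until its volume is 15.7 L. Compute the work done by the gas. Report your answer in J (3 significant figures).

W ≈ 15500 J

Isobaric: W = P ΔV.
W = (1760 kPa)(15.7 − 6.88 L) = (1760)(8.82) = 15523 J.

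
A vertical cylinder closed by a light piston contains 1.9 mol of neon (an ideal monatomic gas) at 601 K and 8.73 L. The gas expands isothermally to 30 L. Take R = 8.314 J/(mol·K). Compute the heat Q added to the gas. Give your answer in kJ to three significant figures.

Isothermal ⇒ ΔU = 0, so Q = W = nRT ln(V₂/V₁).
Q = (1.9)(8.314)(601) ln(30/8.73) = 9494 × 1.234 = 11719 J.

Q ≈ 11.7 kJ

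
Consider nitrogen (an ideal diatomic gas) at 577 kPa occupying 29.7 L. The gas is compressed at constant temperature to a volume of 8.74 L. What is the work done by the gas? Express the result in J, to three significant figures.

W ≈ -21000 J

Isothermal: W = nRT ln(V₂/V₁) = P₁V₁ ln(V₂/V₁).
P₁V₁ = (577 kPa)(29.7 L) = 17137 J.
W = 17137 × ln(8.74/29.7) = 17137 × -1.223
W_by_gas = -20962 J.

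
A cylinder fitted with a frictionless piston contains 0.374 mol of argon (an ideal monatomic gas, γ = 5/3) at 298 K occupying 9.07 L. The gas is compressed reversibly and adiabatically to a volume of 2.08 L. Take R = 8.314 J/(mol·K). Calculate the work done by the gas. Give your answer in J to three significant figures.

Adiabatic: TV^(γ−1) = const with γ = 5/3.
T₂ = T₁ (V₁/V₂)^(γ−1) = 298 × (9.07/2.08)^0.667 = 298 × 2.669 = 795.4 K.
W_by = nCᵥ(T₁ − T₂) = (0.374)(12.47)(298 − 795.4) = -2320 J.

W ≈ -2320 J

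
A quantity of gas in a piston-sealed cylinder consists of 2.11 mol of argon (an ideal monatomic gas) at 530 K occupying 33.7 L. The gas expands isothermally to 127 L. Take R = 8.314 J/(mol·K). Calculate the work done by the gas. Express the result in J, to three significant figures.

Isothermal: W = nRT ln(V₂/V₁).
W = (2.11)(8.314)(530) × ln(127/33.7)
  = 9298 × 1.327
W_by_gas = 12335 J.

W ≈ 12300 J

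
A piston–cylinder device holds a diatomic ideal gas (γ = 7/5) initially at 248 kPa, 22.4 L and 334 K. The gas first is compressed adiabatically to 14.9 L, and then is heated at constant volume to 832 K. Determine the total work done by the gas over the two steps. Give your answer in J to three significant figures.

Step 1 (adiabatic): W = (P₁V₁ − P₂V₂)/(γ−1) = (5555 − 6539)/0.4 = -2460 J.
Step 2 (isochoric): W = 0 (constant volume).
W_total = -2460 + 0 = -2460 J.

W_total ≈ -2460 J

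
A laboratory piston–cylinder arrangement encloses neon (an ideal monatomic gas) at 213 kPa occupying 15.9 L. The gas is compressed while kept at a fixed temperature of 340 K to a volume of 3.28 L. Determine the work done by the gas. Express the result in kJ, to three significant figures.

Isothermal: W = nRT ln(V₂/V₁) = P₁V₁ ln(V₂/V₁).
P₁V₁ = (213 kPa)(15.9 L) = 3387 J.
W = 3387 × ln(3.28/15.9) = 3387 × -1.578
W_by_gas = -5346 J.

W ≈ -5.35 kJ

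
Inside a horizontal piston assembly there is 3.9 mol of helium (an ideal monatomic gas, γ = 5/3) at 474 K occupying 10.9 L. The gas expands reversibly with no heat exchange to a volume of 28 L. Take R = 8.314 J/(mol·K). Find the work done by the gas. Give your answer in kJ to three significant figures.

W ≈ 10.8 kJ

Adiabatic: TV^(γ−1) = const with γ = 5/3.
T₂ = T₁ (V₁/V₂)^(γ−1) = 474 × (10.9/28)^0.667 = 474 × 0.5331 = 252.7 K.
W_by = nCᵥ(T₁ − T₂) = (3.9)(12.47)(474 − 252.7) = 10763 J.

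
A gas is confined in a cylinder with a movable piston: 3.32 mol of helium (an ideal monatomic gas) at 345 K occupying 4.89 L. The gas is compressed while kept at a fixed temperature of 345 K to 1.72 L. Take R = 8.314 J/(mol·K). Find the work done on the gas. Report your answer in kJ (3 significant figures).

W ≈ 9.95 kJ

Isothermal: W = nRT ln(V₂/V₁).
W = (3.32)(8.314)(345) × ln(1.72/4.89)
  = 9523 × -1.045
W_by_gas = -9950 J; work on gas = −W_by = 9950 J.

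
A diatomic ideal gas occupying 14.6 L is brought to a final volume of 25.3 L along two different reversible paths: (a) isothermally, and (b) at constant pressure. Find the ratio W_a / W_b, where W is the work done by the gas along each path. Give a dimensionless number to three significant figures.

Path (a) isothermal: W = P₁V₁ ln(V₂/V₁) → W_a/(P₁V₁) = 0.5498.
Path (b) isobaric: W = P₁(V₂ − V₁) → W_b/(P₁V₁) = 0.7329.
W_a / W_b = 0.5498 / 0.7329 = 0.7502.

W_a / W_b ≈ 0.750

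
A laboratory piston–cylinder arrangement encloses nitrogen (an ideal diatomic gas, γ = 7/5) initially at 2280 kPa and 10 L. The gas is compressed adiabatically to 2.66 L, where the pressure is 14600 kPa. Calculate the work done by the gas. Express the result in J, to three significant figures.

Adiabatic: W = (P₁V₁ − P₂V₂)/(γ − 1) with γ = 7/5.
P₁V₁ = 22800 J, P₂V₂ = 38836 J.
W = (22800 − 38836) / 0.4 = -40090 J.

W ≈ -40100 J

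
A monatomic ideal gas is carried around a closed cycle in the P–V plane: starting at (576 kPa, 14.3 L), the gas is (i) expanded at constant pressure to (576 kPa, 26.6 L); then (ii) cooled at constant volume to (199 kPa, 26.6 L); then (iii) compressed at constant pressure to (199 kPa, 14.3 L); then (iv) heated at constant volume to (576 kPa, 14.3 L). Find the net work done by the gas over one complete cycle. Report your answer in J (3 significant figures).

Constant-volume legs do no work.
W(i) = (576)(26.6 − 14.3) = 7085 J; W(iii) = (199)(14.3 − 26.6) = -2448 J.
W_net = 7085 − 2448 = 4637 J (the clockwise enclosed area).

W_net ≈ 4640 J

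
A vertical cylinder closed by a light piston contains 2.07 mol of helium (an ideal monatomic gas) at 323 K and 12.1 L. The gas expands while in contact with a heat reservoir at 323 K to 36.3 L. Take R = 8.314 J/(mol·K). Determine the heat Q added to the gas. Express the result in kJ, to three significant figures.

Q ≈ 6.11 kJ

Isothermal ⇒ ΔU = 0, so Q = W = nRT ln(V₂/V₁).
Q = (2.07)(8.314)(323) ln(36.3/12.1) = 5559 × 1.099 = 6107 J.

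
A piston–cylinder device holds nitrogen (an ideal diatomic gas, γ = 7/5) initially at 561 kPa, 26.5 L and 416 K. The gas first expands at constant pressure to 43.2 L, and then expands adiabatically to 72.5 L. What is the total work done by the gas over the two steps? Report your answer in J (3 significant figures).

Step 1 (isobaric): W = PΔV = (561 kPa)(43.2 − 26.5 L) = 9369 J.
After step 1: P = 561 kPa, V = 43.2 L, T = 678.2 K.
Step 2 (adiabatic): W = (P₁V₁ − P₂V₂)/(γ−1) = (24235 − 19702)/0.4 = 11334 J.
W_total = 9369 + 11334 = 20702 J.

W_total ≈ 20700 J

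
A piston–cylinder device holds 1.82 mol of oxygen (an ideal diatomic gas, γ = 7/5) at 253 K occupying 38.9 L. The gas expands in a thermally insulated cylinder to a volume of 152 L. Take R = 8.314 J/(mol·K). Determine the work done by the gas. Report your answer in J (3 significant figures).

W ≈ 4020 J

Adiabatic: TV^(γ−1) = const with γ = 7/5.
T₂ = T₁ (V₁/V₂)^(γ−1) = 253 × (38.9/152)^0.4 = 253 × 0.5798 = 146.7 K.
W_by = nCᵥ(T₁ − T₂) = (1.82)(20.79)(253 − 146.7) = 4022 J.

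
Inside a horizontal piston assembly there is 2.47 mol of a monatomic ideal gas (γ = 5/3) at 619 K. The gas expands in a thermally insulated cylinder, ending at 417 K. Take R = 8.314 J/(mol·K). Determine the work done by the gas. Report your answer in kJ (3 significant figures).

Adiabatic ⇒ Q = 0, so W_by = −ΔU = nCᵥ(T₁ − T₂).
Cᵥ = 3R/2 = 12.47 J/(mol·K).
W = (2.47)(12.47)(619 − 417) = 6222 J.

W ≈ 6.22 kJ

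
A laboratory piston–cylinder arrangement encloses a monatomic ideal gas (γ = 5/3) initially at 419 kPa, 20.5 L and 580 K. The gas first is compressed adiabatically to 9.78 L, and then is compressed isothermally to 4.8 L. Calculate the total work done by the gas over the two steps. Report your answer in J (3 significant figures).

Step 1 (adiabatic): W = (P₁V₁ − P₂V₂)/(γ−1) = (8590 − 14068)/0.667 = -8218 J.
After step 1: P = 1438 kPa, V = 9.78 L, T = 950 K.
Step 2 (isothermal): W = P₁V₁ ln(V₂/V₁) = (14068) ln(4.8/9.78) = -10013 J.
W_total = -8218 − 10013 = -18231 J.

W_total ≈ -18200 J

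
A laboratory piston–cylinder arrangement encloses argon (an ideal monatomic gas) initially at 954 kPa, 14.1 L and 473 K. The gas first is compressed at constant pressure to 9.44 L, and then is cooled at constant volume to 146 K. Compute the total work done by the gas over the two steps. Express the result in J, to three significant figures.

Step 1 (isobaric): W = PΔV = (954 kPa)(9.44 − 14.1 L) = -4446 J.
Step 2 (isochoric): W = 0 (constant volume).
W_total = -4446 + 0 = -4446 J.

W_total ≈ -4450 J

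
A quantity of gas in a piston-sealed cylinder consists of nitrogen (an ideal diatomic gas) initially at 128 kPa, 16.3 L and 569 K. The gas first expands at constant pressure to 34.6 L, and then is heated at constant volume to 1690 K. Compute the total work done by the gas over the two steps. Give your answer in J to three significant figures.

Step 1 (isobaric): W = PΔV = (128 kPa)(34.6 − 16.3 L) = 2342 J.
Step 2 (isochoric): W = 0 (constant volume).
W_total = 2342 + 0 = 2342 J.

W_total ≈ 2340 J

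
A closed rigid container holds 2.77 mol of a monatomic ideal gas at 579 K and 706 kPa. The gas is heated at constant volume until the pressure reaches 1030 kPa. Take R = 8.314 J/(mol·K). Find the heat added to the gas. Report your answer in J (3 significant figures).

Constant volume ⇒ W = 0, so Q = ΔU = nCᵥΔT with Cᵥ = 3R/2 = 12.47 J/(mol·K).
At constant V, T₂/T₁ = P₂/P₁ ⇒ ΔT = T₁(P₂/P₁ − 1) = 579·(1030/706 − 1) = 265.7 K.
ΔU = (2.77)(12.47)(265.7) = 9179 J.

Q ≈ 9180 J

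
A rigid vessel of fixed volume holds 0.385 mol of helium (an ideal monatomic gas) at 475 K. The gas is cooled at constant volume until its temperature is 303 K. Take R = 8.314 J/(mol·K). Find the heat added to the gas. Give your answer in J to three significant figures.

Q ≈ -826 J

Constant volume ⇒ W = 0, so Q = ΔU = nCᵥΔT with Cᵥ = 3R/2 = 12.47 J/(mol·K).
ΔU = (0.385)(12.47)(303 − 475) = -825.8 J.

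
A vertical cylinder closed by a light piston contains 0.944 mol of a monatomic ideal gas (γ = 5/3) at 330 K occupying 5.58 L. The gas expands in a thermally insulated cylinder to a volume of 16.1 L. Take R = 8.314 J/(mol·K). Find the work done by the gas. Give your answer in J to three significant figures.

Adiabatic: TV^(γ−1) = const with γ = 5/3.
T₂ = T₁ (V₁/V₂)^(γ−1) = 330 × (5.58/16.1)^0.667 = 330 × 0.4934 = 162.8 K.
W_by = nCᵥ(T₁ − T₂) = (0.944)(12.47)(330 − 162.8) = 1968 J.

W ≈ 1970 J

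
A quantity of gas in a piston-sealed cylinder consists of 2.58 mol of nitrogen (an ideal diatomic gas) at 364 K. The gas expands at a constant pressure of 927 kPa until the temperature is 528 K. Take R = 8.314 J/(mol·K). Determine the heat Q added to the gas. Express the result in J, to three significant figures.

Q ≈ 12300 J

Isobaric: W = nRΔT = (2.58)(8.314)(164) = 3518 J.
ΔU = nCᵥΔT with Cᵥ = 5R/2: ΔU = (2.58)(20.79)(164) = 8795 J.
Q = ΔU + W = 8795 + 3518 = 12312 J.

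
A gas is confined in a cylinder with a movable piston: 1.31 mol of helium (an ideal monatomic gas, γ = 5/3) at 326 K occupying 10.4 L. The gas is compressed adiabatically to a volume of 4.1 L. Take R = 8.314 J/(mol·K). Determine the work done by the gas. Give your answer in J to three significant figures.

Adiabatic: TV^(γ−1) = const with γ = 5/3.
T₂ = T₁ (V₁/V₂)^(γ−1) = 326 × (10.4/4.1)^0.667 = 326 × 1.86 = 606.3 K.
W_by = nCᵥ(T₁ − T₂) = (1.31)(12.47)(326 − 606.3) = -4580 J.

W ≈ -4580 J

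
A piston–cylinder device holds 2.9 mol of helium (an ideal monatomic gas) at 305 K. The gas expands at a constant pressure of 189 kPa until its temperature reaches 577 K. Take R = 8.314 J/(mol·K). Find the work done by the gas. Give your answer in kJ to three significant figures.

W ≈ 6.56 kJ

Isobaric: W = P ΔV = nR ΔT.
W = (2.9)(8.314)(577 − 305) = 6558 J.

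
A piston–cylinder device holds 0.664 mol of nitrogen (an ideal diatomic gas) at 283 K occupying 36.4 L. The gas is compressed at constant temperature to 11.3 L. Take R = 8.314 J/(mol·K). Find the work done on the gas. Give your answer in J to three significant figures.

W ≈ 1830 J

Isothermal: W = nRT ln(V₂/V₁).
W = (0.664)(8.314)(283) × ln(11.3/36.4)
  = 1562 × -1.17
W_by_gas = -1828 J; work on gas = −W_by = 1828 J.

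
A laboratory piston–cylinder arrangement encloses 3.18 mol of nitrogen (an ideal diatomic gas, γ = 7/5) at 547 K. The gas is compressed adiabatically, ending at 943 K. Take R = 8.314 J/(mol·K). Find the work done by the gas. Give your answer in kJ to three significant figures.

W ≈ -26.2 kJ

Adiabatic ⇒ Q = 0, so W_by = −ΔU = nCᵥ(T₁ − T₂).
Cᵥ = 5R/2 = 20.79 J/(mol·K).
W = (3.18)(20.79)(547 − 943) = -26174 J.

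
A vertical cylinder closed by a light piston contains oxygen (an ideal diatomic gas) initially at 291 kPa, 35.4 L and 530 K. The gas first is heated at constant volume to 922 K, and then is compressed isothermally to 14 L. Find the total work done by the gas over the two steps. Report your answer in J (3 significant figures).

Step 1 (isochoric): W = 0 (constant volume).
After step 1: P = 506.2 kPa (V unchanged).
Step 2 (isothermal): W = P₁V₁ ln(V₂/V₁) = (17921) ln(14/35.4) = -16624 J.
W_total = 0 − 16624 = -16624 J.

W_total ≈ -16600 J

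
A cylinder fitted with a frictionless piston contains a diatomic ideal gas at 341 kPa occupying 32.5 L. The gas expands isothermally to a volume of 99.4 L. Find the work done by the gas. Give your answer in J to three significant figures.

Isothermal: W = nRT ln(V₂/V₁) = P₁V₁ ln(V₂/V₁).
P₁V₁ = (341 kPa)(32.5 L) = 11082 J.
W = 11082 × ln(99.4/32.5) = 11082 × 1.118
W_by_gas = 12389 J.

W ≈ 12400 J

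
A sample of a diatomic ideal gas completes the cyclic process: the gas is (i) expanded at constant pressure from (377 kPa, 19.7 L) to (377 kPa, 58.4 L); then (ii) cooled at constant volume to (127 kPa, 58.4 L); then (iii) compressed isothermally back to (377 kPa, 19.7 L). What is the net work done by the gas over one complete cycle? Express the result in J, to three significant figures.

W_net ≈ 6530 J

Leg (i): W = PΔV = (377)(58.4 − 19.7) = 14590 J.
Leg (ii): W = 0.
Leg (iii): W = PᵢVᵢ ln(V_f/Vᵢ) = (7417) ln(19.7/58.4) = -8060 J.
W_net = 14590 − 8060 = 6530 J.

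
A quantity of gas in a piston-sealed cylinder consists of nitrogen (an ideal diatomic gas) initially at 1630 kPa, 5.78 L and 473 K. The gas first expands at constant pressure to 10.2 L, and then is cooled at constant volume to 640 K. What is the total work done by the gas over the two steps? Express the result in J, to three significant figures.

W_total ≈ 7200 J

Step 1 (isobaric): W = PΔV = (1630 kPa)(10.2 − 5.78 L) = 7205 J.
Step 2 (isochoric): W = 0 (constant volume).
W_total = 7205 + 0 = 7205 J.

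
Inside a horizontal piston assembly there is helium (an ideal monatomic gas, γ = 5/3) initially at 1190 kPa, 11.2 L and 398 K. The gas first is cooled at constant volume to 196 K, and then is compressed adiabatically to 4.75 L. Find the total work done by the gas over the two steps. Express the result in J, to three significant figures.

Step 1 (isochoric): W = 0 (constant volume).
After step 1: P = 586 kPa (V unchanged).
Step 2 (adiabatic): W = (P₁V₁ − P₂V₂)/(γ−1) = (6564 − 11628)/0.667 = -7596 J.
W_total = 0 − 7596 = -7596 J.

W_total ≈ -7600 J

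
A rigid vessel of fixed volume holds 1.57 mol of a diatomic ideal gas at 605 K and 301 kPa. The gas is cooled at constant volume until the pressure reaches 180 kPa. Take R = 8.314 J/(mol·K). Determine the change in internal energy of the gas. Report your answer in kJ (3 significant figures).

ΔU ≈ -7.94 kJ

Constant volume ⇒ W = 0, so Q = ΔU = nCᵥΔT with Cᵥ = 5R/2 = 20.79 J/(mol·K).
At constant V, T₂/T₁ = P₂/P₁ ⇒ ΔT = T₁(P₂/P₁ − 1) = 605·(180/301 − 1) = -243.2 K.
ΔU = (1.57)(20.79)(-243.2) = -7936 J.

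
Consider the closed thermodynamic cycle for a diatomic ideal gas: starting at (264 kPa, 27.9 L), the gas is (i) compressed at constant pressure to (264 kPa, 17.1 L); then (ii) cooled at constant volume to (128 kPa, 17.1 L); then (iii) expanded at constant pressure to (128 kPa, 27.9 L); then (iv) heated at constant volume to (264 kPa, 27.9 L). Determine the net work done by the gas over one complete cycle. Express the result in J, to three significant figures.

W_net ≈ -1470 J

Constant-volume legs do no work.
W(i) = (264)(17.1 − 27.9) = -2851 J; W(iii) = (128)(27.9 − 17.1) = 1382 J.
W_net = -2851 + 1382 = -1469 J (the counter-clockwise enclosed area).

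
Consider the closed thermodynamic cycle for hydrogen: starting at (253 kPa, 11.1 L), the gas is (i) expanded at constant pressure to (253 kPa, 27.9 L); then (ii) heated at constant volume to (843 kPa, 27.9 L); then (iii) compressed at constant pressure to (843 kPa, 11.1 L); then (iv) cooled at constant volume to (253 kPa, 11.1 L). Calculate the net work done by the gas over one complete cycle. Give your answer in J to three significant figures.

W_net ≈ -9910 J

Constant-volume legs do no work.
W(i) = (253)(27.9 − 11.1) = 4250 J; W(iii) = (843)(11.1 − 27.9) = -14162 J.
W_net = 4250 − 14162 = -9912 J (the counter-clockwise enclosed area).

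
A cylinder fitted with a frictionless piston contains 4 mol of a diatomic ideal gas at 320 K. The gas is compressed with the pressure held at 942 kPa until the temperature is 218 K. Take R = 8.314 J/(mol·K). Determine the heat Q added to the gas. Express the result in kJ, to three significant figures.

Isobaric: W = nRΔT = (4)(8.314)(-102) = -3392 J.
ΔU = nCᵥΔT with Cᵥ = 5R/2: ΔU = (4)(20.79)(-102) = -8480 J.
Q = ΔU + W = -8480 − 3392 = -11872 J.

Q ≈ -11.9 kJ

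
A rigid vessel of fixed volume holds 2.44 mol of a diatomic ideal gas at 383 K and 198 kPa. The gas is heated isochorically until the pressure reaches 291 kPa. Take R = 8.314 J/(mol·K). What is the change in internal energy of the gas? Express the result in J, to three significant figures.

Constant volume ⇒ W = 0, so Q = ΔU = nCᵥΔT with Cᵥ = 5R/2 = 20.79 J/(mol·K).
At constant V, T₂/T₁ = P₂/P₁ ⇒ ΔT = T₁(P₂/P₁ − 1) = 383·(291/198 − 1) = 179.9 K.
ΔU = (2.44)(20.79)(179.9) = 9123 J.

ΔU ≈ 9120 J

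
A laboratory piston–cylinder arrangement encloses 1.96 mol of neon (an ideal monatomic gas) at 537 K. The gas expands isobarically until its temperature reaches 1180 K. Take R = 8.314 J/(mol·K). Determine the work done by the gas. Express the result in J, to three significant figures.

W ≈ 10500 J

Isobaric: W = P ΔV = nR ΔT.
W = (1.96)(8.314)(1180 − 537) = 10478 J.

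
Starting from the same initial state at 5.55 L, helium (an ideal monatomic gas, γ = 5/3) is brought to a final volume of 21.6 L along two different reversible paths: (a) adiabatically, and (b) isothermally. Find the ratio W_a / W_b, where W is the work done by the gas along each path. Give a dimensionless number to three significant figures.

W_a / W_b ≈ 0.658

Path (a) adiabatic: W = P₁V₁(1 − (V₁/V₂)^(γ−1))/(γ−1) → W_a/(P₁V₁) = 0.8938.
Path (b) isothermal: W = P₁V₁ ln(V₂/V₁) → W_b/(P₁V₁) = 1.359.
W_a / W_b = 0.8938 / 1.359 = 0.6577.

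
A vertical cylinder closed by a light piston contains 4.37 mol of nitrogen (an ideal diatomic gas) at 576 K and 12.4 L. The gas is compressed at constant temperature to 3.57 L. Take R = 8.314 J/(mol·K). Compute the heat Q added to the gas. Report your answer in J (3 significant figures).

Q ≈ -26100 J

Isothermal ⇒ ΔU = 0, so Q = W = nRT ln(V₂/V₁).
Q = (4.37)(8.314)(576) ln(3.57/12.4) = 20927 × -1.245 = -26057 J.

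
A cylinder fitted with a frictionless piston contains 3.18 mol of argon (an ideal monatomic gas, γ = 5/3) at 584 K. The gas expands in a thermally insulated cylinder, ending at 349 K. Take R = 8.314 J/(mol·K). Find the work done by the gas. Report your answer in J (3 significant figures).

W ≈ 9320 J

Adiabatic ⇒ Q = 0, so W_by = −ΔU = nCᵥ(T₁ − T₂).
Cᵥ = 3R/2 = 12.47 J/(mol·K).
W = (3.18)(12.47)(584 − 349) = 9320 J.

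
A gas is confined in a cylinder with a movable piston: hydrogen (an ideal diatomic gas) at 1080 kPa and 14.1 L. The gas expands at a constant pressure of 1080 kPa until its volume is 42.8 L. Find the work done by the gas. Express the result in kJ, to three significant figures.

Isobaric: W = P ΔV.
W = (1080 kPa)(42.8 − 14.1 L) = (1080)(28.7) = 30996 J.

W ≈ 31.0 kJ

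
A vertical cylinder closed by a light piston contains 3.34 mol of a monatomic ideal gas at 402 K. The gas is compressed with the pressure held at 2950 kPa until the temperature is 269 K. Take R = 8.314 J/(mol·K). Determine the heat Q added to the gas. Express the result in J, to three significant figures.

Q ≈ -9230 J

Isobaric: W = nRΔT = (3.34)(8.314)(-133) = -3693 J.
ΔU = nCᵥΔT with Cᵥ = 3R/2: ΔU = (3.34)(12.47)(-133) = -5540 J.
Q = ΔU + W = -5540 − 3693 = -9233 J.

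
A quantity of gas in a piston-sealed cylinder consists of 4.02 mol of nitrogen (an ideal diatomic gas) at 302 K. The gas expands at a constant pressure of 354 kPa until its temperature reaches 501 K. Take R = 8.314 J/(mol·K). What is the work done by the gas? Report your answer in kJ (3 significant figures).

Isobaric: W = P ΔV = nR ΔT.
W = (4.02)(8.314)(501 − 302) = 6651 J.

W ≈ 6.65 kJ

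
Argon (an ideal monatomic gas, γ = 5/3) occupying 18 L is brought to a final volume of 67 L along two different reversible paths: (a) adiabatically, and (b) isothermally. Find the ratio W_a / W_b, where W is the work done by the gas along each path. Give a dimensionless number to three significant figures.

W_a / W_b ≈ 0.666

Path (a) adiabatic: W = P₁V₁(1 − (V₁/V₂)^(γ−1))/(γ−1) → W_a/(P₁V₁) = 0.8755.
Path (b) isothermal: W = P₁V₁ ln(V₂/V₁) → W_b/(P₁V₁) = 1.314.
W_a / W_b = 0.8755 / 1.314 = 0.6661.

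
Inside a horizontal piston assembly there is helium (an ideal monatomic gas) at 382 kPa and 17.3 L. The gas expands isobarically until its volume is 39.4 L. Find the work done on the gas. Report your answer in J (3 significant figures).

W ≈ -8440 J

Isobaric: W = P ΔV.
W = (382 kPa)(39.4 − 17.3 L) = (382)(22.1) = 8442 J.
Work on gas = −W_by = -8442 J.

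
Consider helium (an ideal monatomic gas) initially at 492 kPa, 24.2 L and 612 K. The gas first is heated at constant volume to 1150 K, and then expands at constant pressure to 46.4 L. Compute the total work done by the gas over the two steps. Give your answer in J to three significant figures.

Step 1 (isochoric): W = 0 (constant volume).
After step 1: P = 924.5 kPa (V unchanged).
Step 2 (isobaric): W = PΔV = (924.5 kPa)(46.4 − 24.2 L) = 20524 J.
W_total = 0 + 20524 = 20524 J.

W_total ≈ 20500 J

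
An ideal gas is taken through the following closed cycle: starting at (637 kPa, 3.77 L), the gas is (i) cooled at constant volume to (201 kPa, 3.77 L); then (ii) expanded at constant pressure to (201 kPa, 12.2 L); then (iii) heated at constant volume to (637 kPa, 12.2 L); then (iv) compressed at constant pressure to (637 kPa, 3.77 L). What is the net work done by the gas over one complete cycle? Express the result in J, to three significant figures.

W_net ≈ -3680 J

Constant-volume legs do no work.
W(ii) = (201)(12.2 − 3.77) = 1694 J; W(iv) = (637)(3.77 − 12.2) = -5370 J.
W_net = 1694 − 5370 = -3675 J (the counter-clockwise enclosed area).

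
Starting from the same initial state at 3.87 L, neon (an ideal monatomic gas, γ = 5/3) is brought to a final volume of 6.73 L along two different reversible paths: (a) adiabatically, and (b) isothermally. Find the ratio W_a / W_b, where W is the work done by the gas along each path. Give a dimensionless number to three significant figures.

W_a / W_b ≈ 0.836

Path (a) adiabatic: W = P₁V₁(1 − (V₁/V₂)^(γ−1))/(γ−1) → W_a/(P₁V₁) = 0.4627.
Path (b) isothermal: W = P₁V₁ ln(V₂/V₁) → W_b/(P₁V₁) = 0.5533.
W_a / W_b = 0.4627 / 0.5533 = 0.8363.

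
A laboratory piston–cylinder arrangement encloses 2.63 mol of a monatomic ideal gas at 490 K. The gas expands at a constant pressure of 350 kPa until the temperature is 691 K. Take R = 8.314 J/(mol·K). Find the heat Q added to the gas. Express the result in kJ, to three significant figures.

Isobaric: W = nRΔT = (2.63)(8.314)(201) = 4395 J.
ΔU = nCᵥΔT with Cᵥ = 3R/2: ΔU = (2.63)(12.47)(201) = 6593 J.
Q = ΔU + W = 6593 + 4395 = 10988 J.

Q ≈ 11.0 kJ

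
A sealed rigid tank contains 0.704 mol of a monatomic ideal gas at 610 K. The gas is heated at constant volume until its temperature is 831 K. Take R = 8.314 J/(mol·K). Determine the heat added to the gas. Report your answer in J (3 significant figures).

Q ≈ 1940 J

Constant volume ⇒ W = 0, so Q = ΔU = nCᵥΔT with Cᵥ = 3R/2 = 12.47 J/(mol·K).
ΔU = (0.704)(12.47)(831 − 610) = 1940 J.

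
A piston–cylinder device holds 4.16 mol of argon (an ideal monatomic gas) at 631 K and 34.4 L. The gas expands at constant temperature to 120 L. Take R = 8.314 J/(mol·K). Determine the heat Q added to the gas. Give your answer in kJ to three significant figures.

Q ≈ 27.3 kJ

Isothermal ⇒ ΔU = 0, so Q = W = nRT ln(V₂/V₁).
Q = (4.16)(8.314)(631) ln(120/34.4) = 21824 × 1.249 = 27268 J.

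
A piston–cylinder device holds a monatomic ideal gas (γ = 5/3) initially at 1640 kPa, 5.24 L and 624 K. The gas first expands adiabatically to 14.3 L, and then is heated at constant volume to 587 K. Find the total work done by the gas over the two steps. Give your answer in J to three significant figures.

W_total ≈ 6290 J

Step 1 (adiabatic): W = (P₁V₁ − P₂V₂)/(γ−1) = (8594 − 4401)/0.667 = 6290 J.
Step 2 (isochoric): W = 0 (constant volume).
W_total = 6290 + 0 = 6290 J.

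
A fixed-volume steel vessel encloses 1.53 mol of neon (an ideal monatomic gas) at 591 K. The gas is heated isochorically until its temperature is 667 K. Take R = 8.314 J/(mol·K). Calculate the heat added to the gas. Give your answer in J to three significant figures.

Q ≈ 1450 J

Constant volume ⇒ W = 0, so Q = ΔU = nCᵥΔT with Cᵥ = 3R/2 = 12.47 J/(mol·K).
ΔU = (1.53)(12.47)(667 − 591) = 1450 J.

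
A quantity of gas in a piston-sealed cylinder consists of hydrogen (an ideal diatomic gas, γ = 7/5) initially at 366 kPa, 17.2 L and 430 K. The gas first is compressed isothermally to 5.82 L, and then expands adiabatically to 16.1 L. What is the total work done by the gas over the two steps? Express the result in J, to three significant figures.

W_total ≈ -1560 J

Step 1 (isothermal): W = P₁V₁ ln(V₂/V₁) = (6295) ln(5.82/17.2) = -6822 J.
After step 1: P = 1082 kPa, V = 5.82 L, T = 430 K.
Step 2 (adiabatic): W = (P₁V₁ − P₂V₂)/(γ−1) = (6295 − 4190)/0.4 = 5262 J.
W_total = -6822 + 5262 = -1559 J.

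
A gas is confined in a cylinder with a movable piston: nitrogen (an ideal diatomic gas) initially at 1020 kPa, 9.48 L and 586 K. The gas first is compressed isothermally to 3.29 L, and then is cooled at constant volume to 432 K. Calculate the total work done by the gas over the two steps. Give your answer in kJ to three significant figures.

Step 1 (isothermal): W = P₁V₁ ln(V₂/V₁) = (9670) ln(3.29/9.48) = -10233 J.
Step 2 (isochoric): W = 0 (constant volume).
W_total = -10233 + 0 = -10233 J.

W_total ≈ -10.2 kJ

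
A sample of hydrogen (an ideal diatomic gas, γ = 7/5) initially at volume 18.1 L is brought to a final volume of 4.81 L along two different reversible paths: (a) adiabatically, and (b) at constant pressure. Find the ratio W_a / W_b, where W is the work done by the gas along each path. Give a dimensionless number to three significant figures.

W_a / W_b ≈ 2.38

Path (a) adiabatic: W = P₁V₁(1 − (V₁/V₂)^(γ−1))/(γ−1) → W_a/(P₁V₁) = -1.748.
Path (b) isobaric: W = P₁(V₂ − V₁) → W_b/(P₁V₁) = -0.7343.
W_a / W_b = -1.748 / -0.7343 = 2.38.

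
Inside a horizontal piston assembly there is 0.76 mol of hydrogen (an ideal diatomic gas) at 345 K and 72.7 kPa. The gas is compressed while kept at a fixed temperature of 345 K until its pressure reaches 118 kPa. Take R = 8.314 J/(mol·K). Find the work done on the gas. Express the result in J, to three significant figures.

Isothermal process: W = nRT ln(V₂/V₁) = nRT ln(P₁/P₂).
W = (0.76)(8.314)(345) × ln(72.7/118)
  = 2180 × ln(0.6161) = 2180 × -0.4843
W_by_gas = -1056 J; work on gas = −W_by = 1056 J.

W ≈ 1060 J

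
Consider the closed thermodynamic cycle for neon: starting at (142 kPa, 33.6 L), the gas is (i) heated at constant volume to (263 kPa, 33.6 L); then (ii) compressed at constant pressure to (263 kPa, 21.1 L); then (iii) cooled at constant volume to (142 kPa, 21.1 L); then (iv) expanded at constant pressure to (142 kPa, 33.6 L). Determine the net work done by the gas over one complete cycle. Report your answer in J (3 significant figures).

W_net ≈ -1510 J

Constant-volume legs do no work.
W(ii) = (263)(21.1 − 33.6) = -3288 J; W(iv) = (142)(33.6 − 21.1) = 1775 J.
W_net = -3288 + 1775 = -1512 J (the counter-clockwise enclosed area).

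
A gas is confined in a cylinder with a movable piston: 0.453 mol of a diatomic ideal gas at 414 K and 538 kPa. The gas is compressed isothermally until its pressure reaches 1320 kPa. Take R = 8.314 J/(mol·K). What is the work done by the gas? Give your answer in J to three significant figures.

Isothermal process: W = nRT ln(V₂/V₁) = nRT ln(P₁/P₂).
W = (0.453)(8.314)(414) × ln(538/1320)
  = 1559 × ln(0.4076) = 1559 × -0.8975
W_by_gas = -1399 J.

W ≈ -1400 J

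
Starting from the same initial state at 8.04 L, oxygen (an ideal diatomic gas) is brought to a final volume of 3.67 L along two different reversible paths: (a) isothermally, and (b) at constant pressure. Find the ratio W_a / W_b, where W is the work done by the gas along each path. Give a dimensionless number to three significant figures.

W_a / W_b ≈ 1.44

Path (a) isothermal: W = P₁V₁ ln(V₂/V₁) → W_a/(P₁V₁) = -0.7842.
Path (b) isobaric: W = P₁(V₂ − V₁) → W_b/(P₁V₁) = -0.5435.
W_a / W_b = -0.7842 / -0.5435 = 1.443.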